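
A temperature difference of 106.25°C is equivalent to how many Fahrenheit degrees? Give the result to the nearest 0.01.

Only the scale ratio 1.8 matters for a change in temperature.
106.25 × 1.8 = 191.25.

191.25°F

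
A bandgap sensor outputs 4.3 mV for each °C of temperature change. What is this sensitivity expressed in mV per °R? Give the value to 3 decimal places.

2.389 mV per °R

The quantity depends on a temperature interval, so only the ratio of degree sizes applies; the offset between the scales is irrelevant.
A change of 1°R is a change of 5/9°C, so per °R the value is 4.3 × 5/9 = 2.389.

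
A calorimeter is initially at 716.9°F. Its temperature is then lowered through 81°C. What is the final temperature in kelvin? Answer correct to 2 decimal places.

572.65 K

Initial temperature in Celsius: (716.9 - 32) × 5/9 = 380.5000°C.
Final Celsius temperature: 380.5000 - 81.0000 = 299.5000°C.
In kelvin: 299.5000 + 273.15 = 572.65 K.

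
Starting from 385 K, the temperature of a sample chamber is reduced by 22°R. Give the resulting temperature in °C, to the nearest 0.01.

99.63°C

Initial temperature in Celsius: 385 - 273.15 = 111.8500°C.
The 22°R change is an interval, so only the factor 5/9 applies: -22 × 5/9 = -12.2222°C.
Final Celsius temperature: 111.8500 - 12.2222 = 99.6278°C.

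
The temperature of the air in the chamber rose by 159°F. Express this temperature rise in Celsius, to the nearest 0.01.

An interval of 1°F corresponds to 5/9°C.
159 × 5/9 = 88.33.

88.33°C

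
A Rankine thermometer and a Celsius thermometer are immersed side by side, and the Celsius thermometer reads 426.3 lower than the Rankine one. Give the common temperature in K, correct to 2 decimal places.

191.44 K

Let x be the Rankine reading; then the Celsius reading is 5/9·x - 273.15.
(5/9·x - 273.15) - x = -426.3  ⇒  (-4/9)·x = -153.15  ⇒  x = 344.5875°R.
In Celsius: (344.5875 - 491.67) × 5/9 = -81.7125°C.
In kelvin: -81.7125 + 273.15 = 191.44 K.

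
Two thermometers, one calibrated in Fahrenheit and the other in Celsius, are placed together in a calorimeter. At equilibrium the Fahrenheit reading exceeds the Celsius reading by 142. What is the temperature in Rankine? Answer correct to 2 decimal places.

739.17°R

Let x be the Fahrenheit reading; then the Celsius reading is 5/9·x - 17.7778.
(5/9·x - 17.7778) - x = -142  ⇒  (-4/9)·x = -124.222  ⇒  x = 279.5000°F.
In Celsius: (279.5 - 32) × 5/9 = 137.5000°C.
In Rankine: 137.5000 × 1.8 + 491.67 = 739.17°R.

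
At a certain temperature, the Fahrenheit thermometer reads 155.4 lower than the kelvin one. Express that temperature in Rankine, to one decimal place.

Let x be the kelvin reading; then the Fahrenheit reading is 1.8·x - 459.67.
(1.8·x - 459.67) - x = -155.4  ⇒  (0.8)·x = 304.27  ⇒  x = 380.3375 K.
In Celsius: 380.3375 - 273.15 = 107.1875°C.
In Rankine: 107.1875 × 1.8 + 491.67 = 684.6°R.

684.6°R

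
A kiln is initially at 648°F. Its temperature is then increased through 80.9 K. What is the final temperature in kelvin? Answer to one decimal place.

Initial temperature in Celsius: (648 - 32) × 5/9 = 342.2222°C.
The 80.9 K change is an interval; Kelvin and Celsius degrees are the same size, so ΔC = +80.9°C.
Final Celsius temperature: 342.2222 + 80.9000 = 423.1222°C.
In kelvin: 423.1222 + 273.15 = 696.3 K.

696.3 K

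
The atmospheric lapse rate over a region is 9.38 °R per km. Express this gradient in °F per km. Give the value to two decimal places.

9.38 °F/km

The quantity depends on a temperature interval, so only the ratio of degree sizes applies; the offset between the scales is irrelevant.
A change of 1°R is a change of 1°F, so 9.38 × 1 = 9.38.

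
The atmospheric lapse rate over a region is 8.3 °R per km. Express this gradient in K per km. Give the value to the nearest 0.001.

Since only a temperature interval is involved, the additive offset between the scales drops out.
A change of 1°R is a change of 5/9 K, so 8.3 × 5/9 = 4.611.

4.611 K/km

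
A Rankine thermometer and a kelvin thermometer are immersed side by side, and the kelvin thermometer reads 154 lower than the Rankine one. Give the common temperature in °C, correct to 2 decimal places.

Let x be the Rankine reading; then the kelvin reading is 5/9·x.
(5/9·x) - x = -154  ⇒  (-4/9)·x = -154  ⇒  x = 346.5000°R.
In Celsius: (346.5 - 491.67) × 5/9 = -80.65°C.

-80.65°C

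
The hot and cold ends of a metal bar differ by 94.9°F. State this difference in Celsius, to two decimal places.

Only the scale ratio 5/9 matters for a change in temperature.
94.9 × 5/9 = 52.72.

52.72°C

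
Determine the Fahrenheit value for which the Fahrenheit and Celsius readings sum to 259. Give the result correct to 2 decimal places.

Let F be the Fahrenheit reading. The Celsius reading is C = 5/9·F - 17.7778.
Require F + C = 259: (14/9)·F - 17.7778 = 259.
F = (259 + 17.7778) / (14/9) = 177.93.

177.93°F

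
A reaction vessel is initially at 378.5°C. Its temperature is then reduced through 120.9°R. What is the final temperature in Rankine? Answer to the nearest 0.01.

1052.07°R

The 120.9°R change is an interval, so only the factor 5/9 applies: -120.9 × 5/9 = -67.1667°C.
Final Celsius temperature: 378.5000 - 67.1667 = 311.3333°C.
In Rankine: 311.3333 × 1.8 + 491.67 = 1052.07°R.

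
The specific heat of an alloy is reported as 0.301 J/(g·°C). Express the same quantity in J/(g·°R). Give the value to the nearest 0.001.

0.167 J/(g·°R)

Since only a temperature interval is involved, the additive offset between the scales drops out.
A change of 1°R is a change of 5/9°C, so per °R the value is 0.301 × 5/9 = 0.167.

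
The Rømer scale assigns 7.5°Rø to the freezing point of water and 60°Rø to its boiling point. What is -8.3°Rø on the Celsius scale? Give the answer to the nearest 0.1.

-30.1°C

Linear interpolation between the fixed points: C = (-8.3 - 7.5) × 100 / (60 - 7.5) = -30.0952°C.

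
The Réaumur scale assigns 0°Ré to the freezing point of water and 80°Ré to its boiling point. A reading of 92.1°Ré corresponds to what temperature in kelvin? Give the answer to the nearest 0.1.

388.3 K

Linear interpolation between the fixed points: C = (92.1 - 0) × 100 / (80 - 0) = 115.1250°C.
Then 115.1250 + 273.15 = 388.3 K.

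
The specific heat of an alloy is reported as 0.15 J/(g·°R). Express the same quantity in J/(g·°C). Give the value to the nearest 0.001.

0.270 J/(g·°C)

The quantity depends on a temperature interval, so only the ratio of degree sizes applies; the offset between the scales is irrelevant.
A change of 1°C is a change of 1.8°R, so per °C the value is 0.15 × 1.8 = 0.270.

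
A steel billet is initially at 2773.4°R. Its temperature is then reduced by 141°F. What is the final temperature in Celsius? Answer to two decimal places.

Initial temperature in Celsius: (2773.4 - 491.67) × 5/9 = 1267.6278°C.
The 141°F change is an interval, so only the factor 5/9 applies: -141 × 5/9 = -78.3333°C.
Final Celsius temperature: 1267.6278 - 78.3333 = 1189.2944°C.

1189.29°C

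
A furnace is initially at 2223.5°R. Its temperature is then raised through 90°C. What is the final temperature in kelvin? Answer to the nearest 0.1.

Initial temperature in Celsius: (2223.5 - 491.67) × 5/9 = 962.1278°C.
Final Celsius temperature: 962.1278 + 90.0000 = 1052.1278°C.
In kelvin: 1052.1278 + 273.15 = 1325.3 K.

1325.3 K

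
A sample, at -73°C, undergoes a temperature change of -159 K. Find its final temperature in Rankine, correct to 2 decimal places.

74.07°R

The 159 K change is an interval; Kelvin and Celsius degrees are the same size, so ΔC = -159°C.
Final Celsius temperature: -73.0000 - 159.0000 = -232.0000°C.
In Rankine: -232.0000 × 1.8 + 491.67 = 74.07°R.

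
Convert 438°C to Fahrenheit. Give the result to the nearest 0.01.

820.40°F

In Fahrenheit: 438.0000 × 1.8 + 32 = 820.40°F.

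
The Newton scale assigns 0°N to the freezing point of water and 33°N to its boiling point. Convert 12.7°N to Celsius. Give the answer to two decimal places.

Linear interpolation between the fixed points: C = (12.7 - 0) × 100 / (33 - 0) = 38.4848°C.

38.48°C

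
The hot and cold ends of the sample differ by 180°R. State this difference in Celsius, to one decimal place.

Only the scale ratio 5/9 matters for a change in temperature.
180 × 5/9 = 100.0.

100.0°C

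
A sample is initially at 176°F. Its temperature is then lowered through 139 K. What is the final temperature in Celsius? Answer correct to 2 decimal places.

-59.00°C

Initial temperature in Celsius: (176 - 32) × 5/9 = 80.0000°C.
The 139 K change is an interval; Kelvin and Celsius degrees are the same size, so ΔC = -139°C.
Final Celsius temperature: 80.0000 - 139.0000 = -59.0000°C.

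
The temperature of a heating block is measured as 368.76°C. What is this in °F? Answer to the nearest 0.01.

695.77°F

In Fahrenheit: 368.7600 × 1.8 + 32 = 695.77°F.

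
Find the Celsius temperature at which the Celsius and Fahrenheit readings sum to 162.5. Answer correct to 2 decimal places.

46.61°C

Let C be the Celsius reading. The Fahrenheit reading is F = 1.8·C + 32.
Require C + F = 162.5: (2.8)·C + 32 = 162.5.
C = (162.5 - 32) / (2.8) = 46.61.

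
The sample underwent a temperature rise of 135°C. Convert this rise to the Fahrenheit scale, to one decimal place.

243.0°F

An interval of 1°C corresponds to 1.8°F.
135 × 1.8 = 243.0.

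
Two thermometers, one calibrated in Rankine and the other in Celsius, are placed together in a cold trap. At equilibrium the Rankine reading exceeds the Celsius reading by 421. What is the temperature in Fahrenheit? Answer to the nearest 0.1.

Let x be the Rankine reading; then the Celsius reading is 5/9·x - 273.15.
(5/9·x - 273.15) - x = -421  ⇒  (-4/9)·x = -147.85  ⇒  x = 332.6625°R.
In Celsius: (332.6625 - 491.67) × 5/9 = -88.3375°C.
In Fahrenheit: -88.3375 × 1.8 + 32 = -127.0°F.

-127.0°F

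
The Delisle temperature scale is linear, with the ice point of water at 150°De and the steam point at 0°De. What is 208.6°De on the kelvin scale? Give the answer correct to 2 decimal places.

Linear interpolation between the fixed points: C = (208.6 - 150) × 100 / (0 - 150) = -39.0667°C.
Then -39.0667 + 273.15 = 234.08 K.

234.08 K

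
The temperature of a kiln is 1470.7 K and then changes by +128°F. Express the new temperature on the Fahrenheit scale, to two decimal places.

Initial temperature in Celsius: 1470.7 - 273.15 = 1197.5500°C.
The 128°F change is an interval, so only the factor 5/9 applies: +128 × 5/9 = +71.1111°C.
Final Celsius temperature: 1197.5500 + 71.1111 = 1268.6611°C.
In Fahrenheit: 1268.6611 × 1.8 + 32 = 2315.59°F.

2315.59°F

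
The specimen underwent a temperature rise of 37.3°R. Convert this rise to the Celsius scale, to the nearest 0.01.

For a temperature interval the offset drops out; only the factor 5/9 applies.
37.3 × 5/9 = 20.72.

20.72°C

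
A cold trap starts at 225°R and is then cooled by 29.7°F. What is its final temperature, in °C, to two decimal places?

Initial temperature in Celsius: (225 - 491.67) × 5/9 = -148.1500°C.
The 29.7°F change is an interval, so only the factor 5/9 applies: -29.7 × 5/9 = -16.5000°C.
Final Celsius temperature: -148.1500 - 16.5000 = -164.6500°C.

-164.65°C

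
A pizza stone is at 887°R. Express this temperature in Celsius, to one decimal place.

219.6°C

In Celsius: (887 - 491.67) × 5/9 = 219.6278°C.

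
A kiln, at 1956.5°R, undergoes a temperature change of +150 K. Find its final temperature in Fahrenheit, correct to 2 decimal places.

Initial temperature in Celsius: (1956.5 - 491.67) × 5/9 = 813.7944°C.
The 150 K change is an interval; Kelvin and Celsius degrees are the same size, so ΔC = +150°C.
Final Celsius temperature: 813.7944 + 150.0000 = 963.7944°C.
In Fahrenheit: 963.7944 × 1.8 + 32 = 1766.83°F.

1766.83°F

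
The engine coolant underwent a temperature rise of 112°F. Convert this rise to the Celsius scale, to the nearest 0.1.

For a temperature interval the offset drops out; only the factor 5/9 applies.
112 × 5/9 = 62.2.

62.2°C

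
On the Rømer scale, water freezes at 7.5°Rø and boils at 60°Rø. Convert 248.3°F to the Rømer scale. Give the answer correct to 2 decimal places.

First in Celsius: (248.3 - 32) × 5/9 = 120.1667°C.
Linearly onto the Rømer scale: 7.5 + (120.1667 / 100) × (60 - 7.5) = 70.59°Rø.

70.59°Rø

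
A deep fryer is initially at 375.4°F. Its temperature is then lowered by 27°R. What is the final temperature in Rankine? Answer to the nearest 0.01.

Initial temperature in Celsius: (375.4 - 32) × 5/9 = 190.7778°C.
The 27°R change is an interval, so only the factor 5/9 applies: -27 × 5/9 = -15.0000°C.
Final Celsius temperature: 190.7778 - 15.0000 = 175.7778°C.
In Rankine: 175.7778 × 1.8 + 491.67 = 808.07°R.

808.07°R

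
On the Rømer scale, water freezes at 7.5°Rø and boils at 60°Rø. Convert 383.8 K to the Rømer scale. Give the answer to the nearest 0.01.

First in Celsius: 383.8 - 273.15 = 110.6500°C.
Linearly onto the Rømer scale: 7.5 + (110.6500 / 100) × (60 - 7.5) = 65.59°Rø.

65.59°Rø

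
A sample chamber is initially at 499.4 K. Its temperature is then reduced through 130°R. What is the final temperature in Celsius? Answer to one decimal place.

154.0°C

Initial temperature in Celsius: 499.4 - 273.15 = 226.2500°C.
The 130°R change is an interval, so only the factor 5/9 applies: -130 × 5/9 = -72.2222°C.
Final Celsius temperature: 226.2500 - 72.2222 = 154.0278°C.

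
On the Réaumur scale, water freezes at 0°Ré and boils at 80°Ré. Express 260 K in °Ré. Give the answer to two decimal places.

First in Celsius: 260 - 273.15 = -13.1500°C.
Linearly onto the Réaumur scale: 0 + (-13.1500 / 100) × (80 - 0) = -10.52°Ré.

-10.52°Ré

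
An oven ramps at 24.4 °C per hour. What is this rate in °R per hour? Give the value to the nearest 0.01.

43.92 °R/hour

The quantity depends on a temperature interval, so only the ratio of degree sizes applies; the offset between the scales is irrelevant.
A change of 1°C is a change of 1.8°R, so 24.4 × 1.8 = 43.92.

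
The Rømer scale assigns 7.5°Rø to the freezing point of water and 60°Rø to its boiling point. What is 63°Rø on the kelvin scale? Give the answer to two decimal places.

Linear interpolation between the fixed points: C = (63 - 7.5) × 100 / (60 - 7.5) = 105.7143°C.
Then 105.7143 + 273.15 = 378.86 K.

378.86 K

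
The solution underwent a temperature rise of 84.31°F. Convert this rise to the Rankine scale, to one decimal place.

84.3°R

Fahrenheit and Rankine degrees are the same size, so the interval is unchanged: 84.3.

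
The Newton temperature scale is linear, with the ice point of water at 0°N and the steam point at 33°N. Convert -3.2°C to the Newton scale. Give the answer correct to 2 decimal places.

Linearly onto the Newton scale: 0 + (-3.2000 / 100) × (33 - 0) = -1.06°N.

-1.06°N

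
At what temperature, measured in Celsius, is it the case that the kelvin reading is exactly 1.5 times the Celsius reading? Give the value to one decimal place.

Let C be the Celsius reading. The kelvin reading is K = 1·C + 273.15.
Require K = 1.5·C: 1·C + 273.15 = 1.5·C.
(-0.5)·C = -273.15  ⇒  C = 546.3.

546.3°C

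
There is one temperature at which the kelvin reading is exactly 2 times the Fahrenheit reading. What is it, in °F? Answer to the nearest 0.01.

Let F be the Fahrenheit reading. The kelvin reading is K = 5/9·F + 255.372.
Require K = 2·F: 5/9·F + 255.372 = 2·F.
(-13/9)·F = -255.372  ⇒  F = 176.80.

176.80°F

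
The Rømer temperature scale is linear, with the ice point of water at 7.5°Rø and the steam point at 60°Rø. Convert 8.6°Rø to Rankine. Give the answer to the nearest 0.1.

495.4°R

Linear interpolation between the fixed points: C = (8.6 - 7.5) × 100 / (60 - 7.5) = 2.0952°C.
Then 2.0952 × 1.8 + 491.67 = 495.4°R.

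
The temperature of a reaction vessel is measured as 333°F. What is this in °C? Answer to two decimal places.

167.22°C

In Celsius: (333 - 32) × 5/9 = 167.2222°C.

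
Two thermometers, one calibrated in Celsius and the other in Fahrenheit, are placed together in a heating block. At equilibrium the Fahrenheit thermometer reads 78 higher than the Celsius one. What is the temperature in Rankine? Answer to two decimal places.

Let x be the Celsius reading; then the Fahrenheit reading is 1.8·x + 32.
(1.8·x + 32) - x = 78  ⇒  (0.8)·x = 46  ⇒  x = 57.5000°C.
In Rankine: 57.5000 × 1.8 + 491.67 = 595.17°R.

595.17°R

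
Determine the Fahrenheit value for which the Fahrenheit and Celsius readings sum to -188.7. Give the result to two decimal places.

Let F be the Fahrenheit reading. The Celsius reading is C = 5/9·F - 17.7778.
Require F + C = -188.7: (14/9)·F - 17.7778 = -188.7.
F = (-188.7 + 17.7778) / (14/9) = -109.88.

-109.88°F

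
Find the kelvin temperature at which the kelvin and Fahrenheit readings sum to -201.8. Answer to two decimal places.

92.10 K

Let K be the kelvin reading. The Fahrenheit reading is F = 1.8·K - 459.67.
Require K + F = -201.8: (2.8)·K - 459.67 = -201.8.
K = (-201.8 + 459.67) / (2.8) = 92.10.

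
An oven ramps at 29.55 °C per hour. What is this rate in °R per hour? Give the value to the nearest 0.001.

53.190 °R/hour

Since only a temperature interval is involved, the additive offset between the scales drops out.
A change of 1°C is a change of 1.8°R, so 29.55 × 1.8 = 53.190.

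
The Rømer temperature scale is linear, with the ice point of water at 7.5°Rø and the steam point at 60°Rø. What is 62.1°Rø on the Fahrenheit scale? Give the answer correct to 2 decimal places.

Linear interpolation between the fixed points: C = (62.1 - 7.5) × 100 / (60 - 7.5) = 104.0000°C.
Then 104.0000 × 1.8 + 32 = 219.20°F.

219.20°F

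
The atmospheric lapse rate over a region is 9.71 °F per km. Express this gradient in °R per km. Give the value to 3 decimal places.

The quantity depends on a temperature interval, so only the ratio of degree sizes applies; the offset between the scales is irrelevant.
A change of 1°F is a change of 1°R, so 9.71 × 1 = 9.710.

9.710 °R/km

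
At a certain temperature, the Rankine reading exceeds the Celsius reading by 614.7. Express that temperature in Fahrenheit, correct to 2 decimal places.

Let x be the Celsius reading; then the Rankine reading is 1.8·x + 491.67.
(1.8·x + 491.67) - x = 614.7  ⇒  (0.8)·x = 123.03  ⇒  x = 153.7875°C.
In Fahrenheit: 153.7875 × 1.8 + 32 = 308.82°F.

308.82°F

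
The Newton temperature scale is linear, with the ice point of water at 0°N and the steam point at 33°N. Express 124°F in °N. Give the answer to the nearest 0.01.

First in Celsius: (124 - 32) × 5/9 = 51.1111°C.
Linearly onto the Newton scale: 0 + (51.1111 / 100) × (33 - 0) = 16.87°N.

16.87°N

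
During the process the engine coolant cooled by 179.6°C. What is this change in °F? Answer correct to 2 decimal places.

For a temperature interval the offset drops out; only the factor 1.8 applies.
179.6 × 1.8 = 323.28.

323.28°F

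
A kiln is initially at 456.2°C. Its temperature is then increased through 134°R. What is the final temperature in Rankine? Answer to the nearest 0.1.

1446.8°R

The 134°R change is an interval, so only the factor 5/9 applies: +134 × 5/9 = +74.4444°C.
Final Celsius temperature: 456.2000 + 74.4444 = 530.6444°C.
In Rankine: 530.6444 × 1.8 + 491.67 = 1446.8°R.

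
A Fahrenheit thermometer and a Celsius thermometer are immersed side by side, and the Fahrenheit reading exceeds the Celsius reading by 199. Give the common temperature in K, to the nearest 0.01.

Let x be the Fahrenheit reading; then the Celsius reading is 5/9·x - 17.7778.
(5/9·x - 17.7778) - x = -199  ⇒  (-4/9)·x = -181.222  ⇒  x = 407.7500°F.
In Celsius: (407.75 - 32) × 5/9 = 208.7500°C.
In kelvin: 208.7500 + 273.15 = 481.90 K.

481.90 K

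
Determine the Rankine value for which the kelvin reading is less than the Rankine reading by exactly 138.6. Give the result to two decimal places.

Let R be the Rankine reading. The kelvin reading is K = 5/9·R.
Require K - R = -138.6: (-4/9)·R = -138.6.
R = (-138.6) / (-4/9) = 311.85.

311.85°R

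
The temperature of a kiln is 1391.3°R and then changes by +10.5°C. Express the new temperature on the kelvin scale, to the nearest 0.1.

Initial temperature in Celsius: (1391.3 - 491.67) × 5/9 = 499.7944°C.
Final Celsius temperature: 499.7944 + 10.5000 = 510.2944°C.
In kelvin: 510.2944 + 273.15 = 783.4 K.

783.4 K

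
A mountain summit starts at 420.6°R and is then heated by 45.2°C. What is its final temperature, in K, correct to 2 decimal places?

Initial temperature in Celsius: (420.6 - 491.67) × 5/9 = -39.4833°C.
Final Celsius temperature: -39.4833 + 45.2000 = 5.7167°C.
In kelvin: 5.7167 + 273.15 = 278.87 K.

278.87 K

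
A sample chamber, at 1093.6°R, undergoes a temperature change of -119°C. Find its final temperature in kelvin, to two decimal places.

488.56 K

Initial temperature in Celsius: (1093.6 - 491.67) × 5/9 = 334.4056°C.
Final Celsius temperature: 334.4056 - 119.0000 = 215.4056°C.
In kelvin: 215.4056 + 273.15 = 488.56 K.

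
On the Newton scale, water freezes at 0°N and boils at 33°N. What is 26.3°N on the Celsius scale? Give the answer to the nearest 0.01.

Linear interpolation between the fixed points: C = (26.3 - 0) × 100 / (33 - 0) = 79.6970°C.

79.70°C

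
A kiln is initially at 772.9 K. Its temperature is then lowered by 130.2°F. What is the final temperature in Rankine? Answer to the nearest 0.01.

Initial temperature in Celsius: 772.9 - 273.15 = 499.7500°C.
The 130.2°F change is an interval, so only the factor 5/9 applies: -130.2 × 5/9 = -72.3333°C.
Final Celsius temperature: 499.7500 - 72.3333 = 427.4167°C.
In Rankine: 427.4167 × 1.8 + 491.67 = 1261.02°R.

1261.02°R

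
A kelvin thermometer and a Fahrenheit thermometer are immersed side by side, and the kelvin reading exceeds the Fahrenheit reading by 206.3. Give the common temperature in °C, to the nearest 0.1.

43.6°C

Let x be the kelvin reading; then the Fahrenheit reading is 1.8·x - 459.67.
(1.8·x - 459.67) - x = -206.3  ⇒  (0.8)·x = 253.37  ⇒  x = 316.7125 K.
In Celsius: 316.7125 - 273.15 = 43.6°C.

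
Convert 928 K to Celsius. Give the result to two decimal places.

In Celsius: 928 - 273.15 = 654.8500°C.

654.85°C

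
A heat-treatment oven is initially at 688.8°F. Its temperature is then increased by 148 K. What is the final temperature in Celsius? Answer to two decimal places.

Initial temperature in Celsius: (688.8 - 32) × 5/9 = 364.8889°C.
The 148 K change is an interval; Kelvin and Celsius degrees are the same size, so ΔC = +148°C.
Final Celsius temperature: 364.8889 + 148.0000 = 512.8889°C.

512.89°C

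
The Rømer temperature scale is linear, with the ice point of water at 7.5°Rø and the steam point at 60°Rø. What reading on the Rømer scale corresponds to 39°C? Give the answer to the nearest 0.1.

Linearly onto the Rømer scale: 7.5 + (39.0000 / 100) × (60 - 7.5) = 28.0°Rø.

28.0°Rø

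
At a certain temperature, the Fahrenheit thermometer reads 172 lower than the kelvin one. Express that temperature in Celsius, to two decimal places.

86.44°C

Let x be the kelvin reading; then the Fahrenheit reading is 1.8·x - 459.67.
(1.8·x - 459.67) - x = -172  ⇒  (0.8)·x = 287.67  ⇒  x = 359.5875 K.
In Celsius: 359.5875 - 273.15 = 86.44°C.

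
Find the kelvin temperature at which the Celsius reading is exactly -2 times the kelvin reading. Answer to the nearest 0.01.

Let K be the kelvin reading. The Celsius reading is C = 1·K - 273.15.
Require C = -2·K: 1·K - 273.15 = -2·K.
(3)·K = 273.15  ⇒  K = 91.05.

91.05 K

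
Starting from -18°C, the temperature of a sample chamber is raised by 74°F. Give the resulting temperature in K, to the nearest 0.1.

296.3 K

The 74°F change is an interval, so only the factor 5/9 applies: +74 × 5/9 = +41.1111°C.
Final Celsius temperature: -18.0000 + 41.1111 = 23.1111°C.
In kelvin: 23.1111 + 273.15 = 296.3 K.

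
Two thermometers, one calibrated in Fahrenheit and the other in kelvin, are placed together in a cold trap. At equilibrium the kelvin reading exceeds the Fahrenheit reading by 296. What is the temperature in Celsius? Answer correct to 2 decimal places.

-68.56°C

Let x be the Fahrenheit reading; then the kelvin reading is 5/9·x + 255.372.
(5/9·x + 255.372) - x = 296  ⇒  (-4/9)·x = 40.6278  ⇒  x = -91.4125°F.
In Celsius: (-91.4125 - 32) × 5/9 = -68.56°C.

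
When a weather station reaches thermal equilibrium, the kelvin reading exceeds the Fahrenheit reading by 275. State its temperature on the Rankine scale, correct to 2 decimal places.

Let x be the Fahrenheit reading; then the kelvin reading is 5/9·x + 255.372.
(5/9·x + 255.372) - x = 275  ⇒  (-4/9)·x = 19.6278  ⇒  x = -44.1625°F.
In Celsius: (-44.1625 - 32) × 5/9 = -42.3125°C.
In Rankine: -42.3125 × 1.8 + 491.67 = 415.51°R.

415.51°R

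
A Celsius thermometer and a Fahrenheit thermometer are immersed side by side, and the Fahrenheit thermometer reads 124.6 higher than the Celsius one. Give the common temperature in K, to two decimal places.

388.90 K

Let x be the Celsius reading; then the Fahrenheit reading is 1.8·x + 32.
(1.8·x + 32) - x = 124.6  ⇒  (0.8)·x = 92.6  ⇒  x = 115.7500°C.
In kelvin: 115.7500 + 273.15 = 388.90 K.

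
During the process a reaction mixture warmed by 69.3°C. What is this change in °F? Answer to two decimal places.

124.74°F

An interval of 1°C corresponds to 1.8°F.
69.3 × 1.8 = 124.74.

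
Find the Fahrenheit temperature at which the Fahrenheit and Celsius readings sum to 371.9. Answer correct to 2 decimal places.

Let F be the Fahrenheit reading. The Celsius reading is C = 5/9·F - 17.7778.
Require F + C = 371.9: (14/9)·F - 17.7778 = 371.9.
F = (371.9 + 17.7778) / (14/9) = 250.51.

250.51°F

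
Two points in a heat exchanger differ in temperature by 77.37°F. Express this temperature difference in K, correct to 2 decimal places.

For a temperature interval the offset drops out; only the factor 5/9 applies.
77.37 × 5/9 = 42.98.

42.98 K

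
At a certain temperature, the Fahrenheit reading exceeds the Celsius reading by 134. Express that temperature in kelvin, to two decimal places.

400.65 K

Let x be the Celsius reading; then the Fahrenheit reading is 1.8·x + 32.
(1.8·x + 32) - x = 134  ⇒  (0.8)·x = 102  ⇒  x = 127.5000°C.
In kelvin: 127.5000 + 273.15 = 400.65 K.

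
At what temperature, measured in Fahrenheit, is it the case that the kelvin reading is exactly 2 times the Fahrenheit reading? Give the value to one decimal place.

Let F be the Fahrenheit reading. The kelvin reading is K = 5/9·F + 255.372.
Require K = 2·F: 5/9·F + 255.372 = 2·F.
(-13/9)·F = -255.372  ⇒  F = 176.8.

176.8°F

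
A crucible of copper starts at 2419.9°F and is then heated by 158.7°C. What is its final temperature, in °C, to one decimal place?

Initial temperature in Celsius: (2419.9 - 32) × 5/9 = 1326.6111°C.
Final Celsius temperature: 1326.6111 + 158.7000 = 1485.3111°C.

1485.3°C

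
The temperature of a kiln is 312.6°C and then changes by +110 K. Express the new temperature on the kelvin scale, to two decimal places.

695.75 K

The 110 K change is an interval; Kelvin and Celsius degrees are the same size, so ΔC = +110°C.
Final Celsius temperature: 312.6000 + 110.0000 = 422.6000°C.
In kelvin: 422.6000 + 273.15 = 695.75 K.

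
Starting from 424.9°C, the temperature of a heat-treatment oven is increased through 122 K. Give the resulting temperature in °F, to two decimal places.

1016.42°F

The 122 K change is an interval; Kelvin and Celsius degrees are the same size, so ΔC = +122°C.
Final Celsius temperature: 424.9000 + 122.0000 = 546.9000°C.
In Fahrenheit: 546.9000 × 1.8 + 32 = 1016.42°F.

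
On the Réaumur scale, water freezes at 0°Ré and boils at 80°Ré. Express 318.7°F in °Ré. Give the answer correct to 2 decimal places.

First in Celsius: (318.7 - 32) × 5/9 = 159.2778°C.
Linearly onto the Réaumur scale: 0 + (159.2778 / 100) × (80 - 0) = 127.42°Ré.

127.42°Ré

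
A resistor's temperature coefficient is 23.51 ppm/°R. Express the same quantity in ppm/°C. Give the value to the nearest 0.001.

42.318 ppm/°C

The quantity depends on a temperature interval, so only the ratio of degree sizes applies; the offset between the scales is irrelevant.
A change of 1°C is a change of 1.8°R, so per °C the value is 23.51 × 1.8 = 42.318.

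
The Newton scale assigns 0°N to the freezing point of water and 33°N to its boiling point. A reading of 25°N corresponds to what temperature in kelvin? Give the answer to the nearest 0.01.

348.91 K

Linear interpolation between the fixed points: C = (25 - 0) × 100 / (33 - 0) = 75.7576°C.
Then 75.7576 + 273.15 = 348.91 K.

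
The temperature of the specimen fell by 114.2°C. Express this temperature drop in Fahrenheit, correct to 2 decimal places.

For a temperature interval the offset drops out; only the factor 1.8 applies.
114.2 × 1.8 = 205.56.

205.56°F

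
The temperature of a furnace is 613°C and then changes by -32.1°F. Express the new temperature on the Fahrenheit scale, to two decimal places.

The 32.1°F change is an interval, so only the factor 5/9 applies: -32.1 × 5/9 = -17.8333°C.
Final Celsius temperature: 613.0000 - 17.8333 = 595.1667°C.
In Fahrenheit: 595.1667 × 1.8 + 32 = 1103.30°F.

1103.30°F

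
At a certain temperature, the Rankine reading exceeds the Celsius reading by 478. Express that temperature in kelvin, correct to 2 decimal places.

Let x be the Celsius reading; then the Rankine reading is 1.8·x + 491.67.
(1.8·x + 491.67) - x = 478  ⇒  (0.8)·x = -13.67  ⇒  x = -17.0875°C.
In kelvin: -17.0875 + 273.15 = 256.06 K.

256.06 K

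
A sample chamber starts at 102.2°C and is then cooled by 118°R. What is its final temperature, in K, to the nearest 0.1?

The 118°R change is an interval, so only the factor 5/9 applies: -118 × 5/9 = -65.5556°C.
Final Celsius temperature: 102.2000 - 65.5556 = 36.6444°C.
In kelvin: 36.6444 + 273.15 = 309.8 K.

309.8 K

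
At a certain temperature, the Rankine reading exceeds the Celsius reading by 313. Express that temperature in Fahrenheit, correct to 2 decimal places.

-370.01°F

Let x be the Rankine reading; then the Celsius reading is 5/9·x - 273.15.
(5/9·x - 273.15) - x = -313  ⇒  (-4/9)·x = -39.85  ⇒  x = 89.6625°R.
In Celsius: (89.6625 - 491.67) × 5/9 = -223.3375°C.
In Fahrenheit: -223.3375 × 1.8 + 32 = -370.01°F.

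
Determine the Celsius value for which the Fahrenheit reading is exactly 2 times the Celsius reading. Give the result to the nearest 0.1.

160.0°C

Let C be the Celsius reading. The Fahrenheit reading is F = 1.8·C + 32.
Require F = 2·C: 1.8·C + 32 = 2·C.
(-0.2)·C = -32  ⇒  C = 160.0.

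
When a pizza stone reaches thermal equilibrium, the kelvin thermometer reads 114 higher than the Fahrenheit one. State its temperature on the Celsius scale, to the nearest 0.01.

158.94°C

Let x be the Fahrenheit reading; then the kelvin reading is 5/9·x + 255.372.
(5/9·x + 255.372) - x = 114  ⇒  (-4/9)·x = -141.372  ⇒  x = 318.0875°F.
In Celsius: (318.0875 - 32) × 5/9 = 158.94°C.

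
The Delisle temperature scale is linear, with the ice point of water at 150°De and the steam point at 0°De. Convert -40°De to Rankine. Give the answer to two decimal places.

Linear interpolation between the fixed points: C = (-40 - 150) × 100 / (0 - 150) = 126.6667°C.
Then 126.6667 × 1.8 + 491.67 = 719.67°R.

719.67°R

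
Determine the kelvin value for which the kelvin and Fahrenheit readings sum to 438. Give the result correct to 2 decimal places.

Let K be the kelvin reading. The Fahrenheit reading is F = 1.8·K - 459.67.
Require K + F = 438: (2.8)·K - 459.67 = 438.
K = (438 + 459.67) / (2.8) = 320.60.

320.60 K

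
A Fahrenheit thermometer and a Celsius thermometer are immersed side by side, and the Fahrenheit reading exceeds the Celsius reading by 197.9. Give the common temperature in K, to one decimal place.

Let x be the Fahrenheit reading; then the Celsius reading is 5/9·x - 17.7778.
(5/9·x - 17.7778) - x = -197.9  ⇒  (-4/9)·x = -180.122  ⇒  x = 405.2750°F.
In Celsius: (405.275 - 32) × 5/9 = 207.3750°C.
In kelvin: 207.3750 + 273.15 = 480.5 K.

480.5 K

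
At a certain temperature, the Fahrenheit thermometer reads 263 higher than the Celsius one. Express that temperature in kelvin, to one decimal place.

561.9 K

Let x be the Celsius reading; then the Fahrenheit reading is 1.8·x + 32.
(1.8·x + 32) - x = 263  ⇒  (0.8)·x = 231  ⇒  x = 288.7500°C.
In kelvin: 288.7500 + 273.15 = 561.9 K.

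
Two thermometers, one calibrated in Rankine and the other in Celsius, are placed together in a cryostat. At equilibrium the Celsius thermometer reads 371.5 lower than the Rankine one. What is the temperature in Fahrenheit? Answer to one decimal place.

-238.4°F

Let x be the Rankine reading; then the Celsius reading is 5/9·x - 273.15.
(5/9·x - 273.15) - x = -371.5  ⇒  (-4/9)·x = -98.35  ⇒  x = 221.2875°R.
In Celsius: (221.2875 - 491.67) × 5/9 = -150.2125°C.
In Fahrenheit: -150.2125 × 1.8 + 32 = -238.4°F.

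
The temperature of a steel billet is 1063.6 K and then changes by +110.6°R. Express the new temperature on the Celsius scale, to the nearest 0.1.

851.9°C

Initial temperature in Celsius: 1063.6 - 273.15 = 790.4500°C.
The 110.6°R change is an interval, so only the factor 5/9 applies: +110.6 × 5/9 = +61.4444°C.
Final Celsius temperature: 790.4500 + 61.4444 = 851.8944°C.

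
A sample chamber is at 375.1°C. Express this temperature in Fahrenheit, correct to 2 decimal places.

In Fahrenheit: 375.1000 × 1.8 + 32 = 707.18°F.

707.18°F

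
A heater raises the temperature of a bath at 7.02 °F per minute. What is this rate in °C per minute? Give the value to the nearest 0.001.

3.900 °C/minute

Since only a temperature interval is involved, the additive offset between the scales drops out.
A change of 1°F is a change of 5/9°C, so 7.02 × 5/9 = 3.900.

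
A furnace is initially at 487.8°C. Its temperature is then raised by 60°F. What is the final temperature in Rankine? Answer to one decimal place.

The 60°F change is an interval, so only the factor 5/9 applies: +60 × 5/9 = +33.3333°C.
Final Celsius temperature: 487.8000 + 33.3333 = 521.1333°C.
In Rankine: 521.1333 × 1.8 + 491.67 = 1429.7°R.

1429.7°R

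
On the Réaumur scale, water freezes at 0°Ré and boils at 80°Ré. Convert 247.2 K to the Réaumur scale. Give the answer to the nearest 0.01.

-20.76°Ré

First in Celsius: 247.2 - 273.15 = -25.9500°C.
Linearly onto the Réaumur scale: 0 + (-25.9500 / 100) × (80 - 0) = -20.76°Ré.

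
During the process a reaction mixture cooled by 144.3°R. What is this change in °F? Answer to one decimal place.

Rankine and Fahrenheit degrees are the same size, so the interval is unchanged: 144.3.

144.3°F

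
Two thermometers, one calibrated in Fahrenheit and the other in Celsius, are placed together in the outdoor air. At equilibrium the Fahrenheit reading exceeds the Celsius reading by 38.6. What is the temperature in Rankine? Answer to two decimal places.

Let x be the Fahrenheit reading; then the Celsius reading is 5/9·x - 17.7778.
(5/9·x - 17.7778) - x = -38.6  ⇒  (-4/9)·x = -20.8222  ⇒  x = 46.8500°F.
In Celsius: (46.85 - 32) × 5/9 = 8.2500°C.
In Rankine: 8.2500 × 1.8 + 491.67 = 506.52°R.

506.52°R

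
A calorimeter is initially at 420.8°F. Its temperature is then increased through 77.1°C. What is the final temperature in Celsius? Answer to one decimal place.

293.1°C

Initial temperature in Celsius: (420.8 - 32) × 5/9 = 216.0000°C.
Final Celsius temperature: 216.0000 + 77.1000 = 293.1000°C.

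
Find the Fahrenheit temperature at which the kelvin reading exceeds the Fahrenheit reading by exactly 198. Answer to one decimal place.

129.1°F

Let F be the Fahrenheit reading. The kelvin reading is K = 5/9·F + 255.372.
Require K - F = 198: (-4/9)·F + 255.372 = 198.
F = (198 - 255.372) / (-4/9) = 129.1.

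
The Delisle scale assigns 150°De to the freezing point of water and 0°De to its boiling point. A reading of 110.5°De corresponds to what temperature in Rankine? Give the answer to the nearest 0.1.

Linear interpolation between the fixed points: C = (110.5 - 150) × 100 / (0 - 150) = 26.3333°C.
Then 26.3333 × 1.8 + 491.67 = 539.1°R.

539.1°R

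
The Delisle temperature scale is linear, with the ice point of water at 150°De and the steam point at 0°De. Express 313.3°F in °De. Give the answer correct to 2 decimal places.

First in Celsius: (313.3 - 32) × 5/9 = 156.2778°C.
Linearly onto the Delisle scale: 150 + (156.2778 / 100) × (0 - 150) = -84.42°De.

-84.42°De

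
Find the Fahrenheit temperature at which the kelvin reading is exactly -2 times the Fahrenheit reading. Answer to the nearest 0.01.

-99.93°F

Let F be the Fahrenheit reading. The kelvin reading is K = 5/9·F + 255.372.
Require K = -2·F: 5/9·F + 255.372 = -2·F.
(23/9)·F = -255.372  ⇒  F = -99.93.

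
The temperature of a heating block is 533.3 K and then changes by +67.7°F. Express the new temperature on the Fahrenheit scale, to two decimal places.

567.97°F

Initial temperature in Celsius: 533.3 - 273.15 = 260.1500°C.
The 67.7°F change is an interval, so only the factor 5/9 applies: +67.7 × 5/9 = +37.6111°C.
Final Celsius temperature: 260.1500 + 37.6111 = 297.7611°C.
In Fahrenheit: 297.7611 × 1.8 + 32 = 567.97°F.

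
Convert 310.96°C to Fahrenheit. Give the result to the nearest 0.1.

591.7°F

In Fahrenheit: 310.9600 × 1.8 + 32 = 591.7°F.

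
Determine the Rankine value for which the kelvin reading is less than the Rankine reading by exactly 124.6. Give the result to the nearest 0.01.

280.35°R

Let R be the Rankine reading. The kelvin reading is K = 5/9·R.
Require K - R = -124.6: (-4/9)·R = -124.6.
R = (-124.6) / (-4/9) = 280.35.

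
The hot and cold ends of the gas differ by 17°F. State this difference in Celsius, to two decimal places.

9.44°C

An interval of 1°F corresponds to 5/9°C.
17 × 5/9 = 9.44.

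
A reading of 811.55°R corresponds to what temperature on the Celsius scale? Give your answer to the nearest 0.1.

177.7°C

In Celsius: (811.55 - 491.67) × 5/9 = 177.7111°C.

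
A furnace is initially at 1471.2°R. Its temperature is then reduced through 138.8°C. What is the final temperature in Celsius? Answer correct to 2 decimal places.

Initial temperature in Celsius: (1471.2 - 491.67) × 5/9 = 544.1833°C.
Final Celsius temperature: 544.1833 - 138.8000 = 405.3833°C.

405.38°C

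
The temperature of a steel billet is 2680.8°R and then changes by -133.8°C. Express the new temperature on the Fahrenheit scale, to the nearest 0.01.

1980.29°F

Initial temperature in Celsius: (2680.8 - 491.67) × 5/9 = 1216.1833°C.
Final Celsius temperature: 1216.1833 - 133.8000 = 1082.3833°C.
In Fahrenheit: 1082.3833 × 1.8 + 32 = 1980.29°F.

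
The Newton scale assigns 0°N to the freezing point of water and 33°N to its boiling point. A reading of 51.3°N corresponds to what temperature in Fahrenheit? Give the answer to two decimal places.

311.82°F

Linear interpolation between the fixed points: C = (51.3 - 0) × 100 / (33 - 0) = 155.4545°C.
Then 155.4545 × 1.8 + 32 = 311.82°F.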